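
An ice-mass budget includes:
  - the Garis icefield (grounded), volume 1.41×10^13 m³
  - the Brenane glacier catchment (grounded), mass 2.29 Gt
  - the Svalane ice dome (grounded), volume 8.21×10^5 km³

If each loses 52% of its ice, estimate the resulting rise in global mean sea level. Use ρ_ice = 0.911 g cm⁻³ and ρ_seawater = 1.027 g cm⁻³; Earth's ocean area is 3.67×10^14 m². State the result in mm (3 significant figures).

Garis: 0.52 × 1.41×10^13 m³ × (911/1027) = 6.504×10^12 m³ of water.
Brenane: 0.52 × 2.29 Gt = 1.191×10^12 kg; dividing by ρ_w = 1.027 g cm⁻³ = 1027 kg m⁻³ gives 1.159×10^9 m³ of water.
Svalane: 0.52 × 8.21×10^5 km³ × (911/1027) = 3.787×10^5 km³ of water.
Total added water ≈ 3.852×10^14 m³ over 3.67×10^14 m² → Δh = 1.05 m = 1050 mm.

≈ 1050 mm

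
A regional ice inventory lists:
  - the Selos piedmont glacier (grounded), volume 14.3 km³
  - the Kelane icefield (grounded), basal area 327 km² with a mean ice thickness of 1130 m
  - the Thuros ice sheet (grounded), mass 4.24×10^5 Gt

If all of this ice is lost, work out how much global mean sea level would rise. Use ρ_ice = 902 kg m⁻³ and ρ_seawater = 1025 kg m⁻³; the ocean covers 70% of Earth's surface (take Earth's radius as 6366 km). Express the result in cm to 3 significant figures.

≈ 116 cm

Selos: 14.3 km³ × (902/1025) = 12.58 km³ of water.
Kelane: ice volume = 327 km² × 1130 m = 369.5 km³; 369.5 × (902/1025) = 325.2 km³ of water.
Thuros: 4.24×10^5 Gt = 4.240×10^17 kg; dividing by ρ_w = 1025 kg m⁻³ gives 4.137×10^14 m³ of water.
Total added water ≈ 4.140×10^14 m³ over 3.56×10^14 m² → Δh = 1.16 m = 116 cm.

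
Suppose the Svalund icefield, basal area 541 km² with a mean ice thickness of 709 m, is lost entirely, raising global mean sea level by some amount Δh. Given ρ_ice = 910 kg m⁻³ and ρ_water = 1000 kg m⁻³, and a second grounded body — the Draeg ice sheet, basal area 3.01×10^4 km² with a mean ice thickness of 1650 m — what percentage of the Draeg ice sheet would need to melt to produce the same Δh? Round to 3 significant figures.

≈ 0.772 %

Equal sea-level rise means equal mass of meltwater, i.e. equal mass of ice lost.
Ice mass of Svalund: 3.490×10^14 kg; ice mass of Draeg: 4.520×10^16 kg.
Fraction required = 3.490×10^14 / 4.520×10^16 = 7.72×10^-3 → 0.772 %.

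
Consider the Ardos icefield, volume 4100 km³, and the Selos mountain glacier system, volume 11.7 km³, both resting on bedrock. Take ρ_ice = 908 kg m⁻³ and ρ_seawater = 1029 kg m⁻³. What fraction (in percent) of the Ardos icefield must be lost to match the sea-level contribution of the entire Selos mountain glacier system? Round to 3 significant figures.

≈ 0.285 %

Equal sea-level rise means equal mass of meltwater, i.e. equal mass of ice lost.
Ice mass of Selos: 1.062×10^13 kg; ice mass of Ardos: 3.723×10^15 kg.
Fraction required = 1.062×10^13 / 3.723×10^15 = 2.85×10^-3 → 0.285 %.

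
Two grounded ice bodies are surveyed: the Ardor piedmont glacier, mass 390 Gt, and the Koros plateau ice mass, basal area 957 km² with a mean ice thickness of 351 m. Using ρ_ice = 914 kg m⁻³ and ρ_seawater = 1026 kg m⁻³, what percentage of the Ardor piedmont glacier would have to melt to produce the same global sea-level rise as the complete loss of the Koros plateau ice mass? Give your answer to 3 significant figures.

Equal sea-level rise means equal mass of meltwater, i.e. equal mass of ice lost.
Ice mass of Koros: 3.070×10^14 kg; ice mass of Ardor: 3.900×10^14 kg.
Fraction required = 3.070×10^14 / 3.900×10^14 = 0.787 → 78.7 %.

≈ 78.7 %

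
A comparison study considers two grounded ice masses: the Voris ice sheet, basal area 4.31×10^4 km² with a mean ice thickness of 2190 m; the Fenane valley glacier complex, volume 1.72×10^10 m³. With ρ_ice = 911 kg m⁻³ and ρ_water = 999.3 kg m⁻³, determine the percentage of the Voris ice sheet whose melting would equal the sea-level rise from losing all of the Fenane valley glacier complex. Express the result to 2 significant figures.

Equal sea-level rise means equal mass of meltwater, i.e. equal mass of ice lost.
Ice mass of Fenane: 1.567×10^13 kg; ice mass of Voris: 8.599×10^16 kg.
Fraction required = 1.567×10^13 / 8.599×10^16 = 1.82×10^-4 → 0.018 %.

≈ 0.018 %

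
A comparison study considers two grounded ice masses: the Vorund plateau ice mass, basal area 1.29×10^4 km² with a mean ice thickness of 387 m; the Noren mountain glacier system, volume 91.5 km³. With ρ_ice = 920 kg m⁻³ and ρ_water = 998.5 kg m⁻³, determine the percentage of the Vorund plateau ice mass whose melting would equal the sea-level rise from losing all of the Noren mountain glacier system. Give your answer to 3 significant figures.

≈ 1.83 %

Equal sea-level rise means equal mass of meltwater, i.e. equal mass of ice lost.
Ice mass of Noren: 8.418×10^13 kg; ice mass of Vorund: 4.593×10^15 kg.
Fraction required = 8.418×10^13 / 4.593×10^15 = 0.0183 → 1.83 %.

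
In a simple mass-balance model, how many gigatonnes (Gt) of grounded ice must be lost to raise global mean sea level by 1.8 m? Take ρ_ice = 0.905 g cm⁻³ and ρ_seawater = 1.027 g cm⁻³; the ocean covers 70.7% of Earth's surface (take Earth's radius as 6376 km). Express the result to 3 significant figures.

≈ 6.68×10^5 Gt

Required water volume = Δh × A = 1.8 m × 3.61×10^14 m² = 6.501×10^14 m³.
ρ_w = 1.027 g cm⁻³ = 1027 kg m⁻³, so the mass of water = 6.501×10^14 m³ × 1027 kg m⁻³ = 6.677×10^17 kg = 6.68×10^5 Gt (and the same mass of ice, by conservation).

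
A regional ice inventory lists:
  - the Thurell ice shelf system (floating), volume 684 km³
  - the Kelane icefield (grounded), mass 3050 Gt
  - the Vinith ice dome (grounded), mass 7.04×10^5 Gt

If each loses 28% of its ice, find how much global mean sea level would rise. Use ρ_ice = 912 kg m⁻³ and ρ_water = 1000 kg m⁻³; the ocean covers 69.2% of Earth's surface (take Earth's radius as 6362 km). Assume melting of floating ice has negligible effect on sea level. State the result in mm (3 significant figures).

≈ 562 mm

The Thurell ice shelf system is floating and already displaces its own weight of water, so its melt adds essentially nothing to sea level.
Kelane: 0.28 × 3050 Gt = 8.540×10^14 kg; dividing by ρ_w = 1000 kg m⁻³ gives 8.540×10^11 m³ of water.
Vinith: 0.28 × 7.04×10^5 Gt = 1.971×10^17 kg; dividing by ρ_w = 1000 kg m⁻³ gives 1.971×10^14 m³ of water.
Total added water ≈ 1.980×10^14 m³ over 3.52×10^14 m² → Δh = 0.562 m = 562 mm.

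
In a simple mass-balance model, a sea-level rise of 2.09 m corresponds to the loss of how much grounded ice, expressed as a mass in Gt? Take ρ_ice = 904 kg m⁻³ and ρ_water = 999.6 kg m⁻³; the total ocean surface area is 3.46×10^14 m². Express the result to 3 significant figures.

Required water volume = Δh × A = 2.09 m × 3.46×10^14 m² = 7.231×10^14 m³.
ρ_w = 999.6 kg m⁻³, so the mass of water = 7.231×10^14 m³ × 999.6 kg m⁻³ = 7.229×10^17 kg = 7.23×10^5 Gt (and the same mass of ice, by conservation).

≈ 7.23×10^5 Gt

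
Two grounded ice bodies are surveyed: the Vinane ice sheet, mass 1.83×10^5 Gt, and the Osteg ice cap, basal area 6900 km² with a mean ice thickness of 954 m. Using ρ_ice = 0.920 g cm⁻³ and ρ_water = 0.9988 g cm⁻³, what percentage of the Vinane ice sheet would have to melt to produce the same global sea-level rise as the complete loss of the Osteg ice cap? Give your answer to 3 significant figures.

≈ 3.31 %

Equal sea-level rise means equal mass of meltwater, i.e. equal mass of ice lost.
Ice mass of Osteg: 6.056×10^15 kg; ice mass of Vinane: 1.830×10^17 kg.
Fraction required = 6.056×10^15 / 1.830×10^17 = 0.0331 → 3.31 %.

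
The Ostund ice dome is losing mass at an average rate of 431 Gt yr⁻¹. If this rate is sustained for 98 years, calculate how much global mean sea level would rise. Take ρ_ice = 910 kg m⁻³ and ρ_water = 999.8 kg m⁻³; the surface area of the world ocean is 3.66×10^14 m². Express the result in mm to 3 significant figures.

Total mass lost = 431 Gt/yr × 98 yr = 4.224×10^4 Gt = 4.224×10^16 kg.
ρ_w = 999.8 kg m⁻³, so water volume = 4.224×10^16 / 999.8 = 4.225×10^13 m³.
Δh = 4.225×10^13 / 3.66×10^14 = 0.115 m = 115 mm.

≈ 115 mm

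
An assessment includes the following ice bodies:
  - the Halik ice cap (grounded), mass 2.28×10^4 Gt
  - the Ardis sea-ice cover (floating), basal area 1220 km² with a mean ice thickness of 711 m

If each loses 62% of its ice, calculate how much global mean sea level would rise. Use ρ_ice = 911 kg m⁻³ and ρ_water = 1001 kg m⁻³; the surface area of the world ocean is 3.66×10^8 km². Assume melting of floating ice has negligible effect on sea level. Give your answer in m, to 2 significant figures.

≈ 0.039 m

Halik: 0.62 × 2.28×10^4 Gt = 1.414×10^16 kg; dividing by ρ_w = 1001 kg m⁻³ gives 1.412×10^13 m³ of water.
The Ardis sea-ice cover is floating and already displaces its own weight of water, so its melt adds essentially nothing to sea level.
Total added water ≈ 1.412×10^13 m³ over 3.66×10^14 m² → Δh = 0.0386 m.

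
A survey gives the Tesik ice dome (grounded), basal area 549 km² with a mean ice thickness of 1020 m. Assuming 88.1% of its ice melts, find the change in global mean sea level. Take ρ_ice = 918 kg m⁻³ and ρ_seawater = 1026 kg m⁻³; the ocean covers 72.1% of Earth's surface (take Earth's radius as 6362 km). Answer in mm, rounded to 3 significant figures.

Tesik: ice volume = 549 km² × 1020 m = 560.0 km³; 0.881 × 560.0 × (918/1026) = 441.4 km³ of water.
Spread over 3.67×10^14 m² of ocean, Δh = 4.414×10^11 / 3.67×10^14 = 1.20×10^-3 m = 1.20 mm.

≈ 1.20 mm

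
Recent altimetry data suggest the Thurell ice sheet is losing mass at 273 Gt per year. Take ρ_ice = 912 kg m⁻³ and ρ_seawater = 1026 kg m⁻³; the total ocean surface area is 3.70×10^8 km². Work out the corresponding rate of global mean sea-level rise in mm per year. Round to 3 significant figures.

≈ 0.719 mm/yr

ρ_w = 1026 kg m⁻³. Annual water volume added = 273 Gt / ρ_w = 2.730×10^14 kg / 1026 kg m⁻³ = 2.661×10^11 m³.
Δh per year = 2.661×10^11 / 3.70×10^14 = 7.19×10^-4 m = 0.719 mm.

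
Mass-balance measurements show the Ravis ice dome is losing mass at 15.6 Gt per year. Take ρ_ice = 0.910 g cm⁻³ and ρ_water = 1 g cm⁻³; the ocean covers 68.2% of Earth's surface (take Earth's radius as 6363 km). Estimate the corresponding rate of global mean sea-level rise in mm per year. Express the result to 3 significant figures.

≈ 0.0450 mm/yr

ρ_w = 1 g cm⁻³ = 1000 kg m⁻³. Annual water volume added = 15.6 Gt / ρ_w = 1.560×10^13 kg / 1000 kg m⁻³ = 1.560×10^10 m³.
Δh per year = 1.560×10^10 / 3.47×10^14 = 4.50×10^-5 m = 0.0450 mm.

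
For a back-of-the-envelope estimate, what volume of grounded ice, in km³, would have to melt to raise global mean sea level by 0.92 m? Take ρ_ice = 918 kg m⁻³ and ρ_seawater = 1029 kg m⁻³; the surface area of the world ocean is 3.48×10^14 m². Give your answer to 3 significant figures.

Required water volume = Δh × A = 0.92 m × 3.48×10^14 m² = 3.202×10^14 m³ = 3.202×10^5 km³.
Ice volume = water volume × ρ_w/ρ_ice = 3.202×10^5 × 1029/918 = 3.59×10^5 km³.

≈ 3.59×10^5 km³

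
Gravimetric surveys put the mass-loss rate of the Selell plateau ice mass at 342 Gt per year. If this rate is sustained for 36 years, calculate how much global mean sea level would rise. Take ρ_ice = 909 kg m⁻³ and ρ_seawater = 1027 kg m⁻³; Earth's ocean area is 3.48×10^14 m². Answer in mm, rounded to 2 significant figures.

≈ 34 mm

Total mass lost = 342 Gt/yr × 36 yr = 1.231×10^4 Gt = 1.231×10^16 kg.
ρ_w = 1027 kg m⁻³, so water volume = 1.231×10^16 / 1027 = 1.199×10^13 m³.
Δh = 1.199×10^13 / 3.48×10^14 = 0.0344 m = 34 mm.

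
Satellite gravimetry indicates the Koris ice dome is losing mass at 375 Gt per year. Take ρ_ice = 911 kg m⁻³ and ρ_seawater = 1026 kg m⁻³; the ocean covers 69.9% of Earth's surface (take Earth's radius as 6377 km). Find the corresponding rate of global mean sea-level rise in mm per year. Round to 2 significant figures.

≈ 1.0 mm/yr

ρ_w = 1026 kg m⁻³. Annual water volume added = 375 Gt / ρ_w = 3.750×10^14 kg / 1026 kg m⁻³ = 3.655×10^11 m³.
Δh per year = 3.655×10^11 / 3.57×10^14 = 1.02×10^-3 m = 1.0 mm.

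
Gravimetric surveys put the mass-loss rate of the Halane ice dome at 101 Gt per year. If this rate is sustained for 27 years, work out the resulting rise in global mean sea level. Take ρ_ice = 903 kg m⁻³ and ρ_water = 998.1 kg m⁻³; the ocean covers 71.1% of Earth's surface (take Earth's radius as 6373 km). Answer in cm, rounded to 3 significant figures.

≈ 0.753 cm

Total mass lost = 101 Gt/yr × 27 yr = 2727 Gt = 2.727×10^15 kg.
ρ_w = 998.1 kg m⁻³, so water volume = 2.727×10^15 / 998.1 = 2.732×10^12 m³.
Δh = 2.732×10^12 / 3.63×10^14 = 7.53×10^-3 m = 0.753 cm.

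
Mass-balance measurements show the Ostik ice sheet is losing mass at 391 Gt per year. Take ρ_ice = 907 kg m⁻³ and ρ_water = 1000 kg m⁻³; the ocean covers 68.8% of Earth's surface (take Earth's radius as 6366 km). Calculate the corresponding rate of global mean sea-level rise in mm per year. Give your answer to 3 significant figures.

ρ_w = 1000 kg m⁻³. Annual water volume added = 391 Gt / ρ_w = 3.910×10^14 kg / 1000 kg m⁻³ = 3.910×10^11 m³.
Δh per year = 3.910×10^11 / 3.50×10^14 = 1.12×10^-3 m = 1.12 mm.

≈ 1.12 mm/yr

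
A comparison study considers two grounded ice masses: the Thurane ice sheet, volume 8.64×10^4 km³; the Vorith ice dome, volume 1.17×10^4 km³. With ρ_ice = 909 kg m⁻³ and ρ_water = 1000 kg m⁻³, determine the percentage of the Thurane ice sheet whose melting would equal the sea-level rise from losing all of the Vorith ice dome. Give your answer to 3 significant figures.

≈ 13.5 %

Equal sea-level rise means equal mass of meltwater, i.e. equal mass of ice lost.
Ice mass of Vorith: 1.064×10^16 kg; ice mass of Thurane: 7.854×10^16 kg.
Fraction required = 1.064×10^16 / 7.854×10^16 = 0.135 → 13.5 %.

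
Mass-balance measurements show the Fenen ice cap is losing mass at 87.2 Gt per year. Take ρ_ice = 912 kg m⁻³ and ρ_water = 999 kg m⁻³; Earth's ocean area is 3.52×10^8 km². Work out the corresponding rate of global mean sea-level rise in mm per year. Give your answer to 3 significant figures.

≈ 0.248 mm/yr

ρ_w = 999 kg m⁻³. Annual water volume added = 87.2 Gt / ρ_w = 8.720×10^13 kg / 999 kg m⁻³ = 8.729×10^10 m³.
Δh per year = 8.729×10^10 / 3.52×10^14 = 2.48×10^-4 m = 0.248 mm.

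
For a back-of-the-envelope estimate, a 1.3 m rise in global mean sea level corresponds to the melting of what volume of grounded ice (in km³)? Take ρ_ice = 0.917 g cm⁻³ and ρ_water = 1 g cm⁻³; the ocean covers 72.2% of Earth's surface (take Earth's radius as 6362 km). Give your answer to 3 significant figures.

Required water volume = Δh × A = 1.3 m × 3.67×10^14 m² = 4.774×10^14 m³ = 4.774×10^5 km³.
Ice volume = water volume × ρ_w/ρ_ice = 4.774×10^5 × 1000/917 = 5.21×10^5 km³.

≈ 5.21×10^5 km³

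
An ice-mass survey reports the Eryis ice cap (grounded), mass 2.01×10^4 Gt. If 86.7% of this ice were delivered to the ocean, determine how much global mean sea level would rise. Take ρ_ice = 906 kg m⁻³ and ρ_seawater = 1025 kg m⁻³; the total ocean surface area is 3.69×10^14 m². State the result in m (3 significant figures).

≈ 0.0461 m

Eryis: 0.867 × 2.01×10^4 Gt = 1.743×10^16 kg; dividing by ρ_w = 1025 kg m⁻³ gives 1.700×10^13 m³ of water.
Spread over 3.69×10^14 m² of ocean, Δh = 1.700×10^13 / 3.69×10^14 = 0.0461 m.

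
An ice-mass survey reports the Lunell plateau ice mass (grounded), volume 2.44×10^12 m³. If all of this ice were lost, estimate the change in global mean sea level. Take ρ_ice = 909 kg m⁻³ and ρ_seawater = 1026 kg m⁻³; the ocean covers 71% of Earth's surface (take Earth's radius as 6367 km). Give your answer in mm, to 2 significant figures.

Lunell: 2.44×10^12 m³ × (909/1026) = 2.162×10^12 m³ of water.
Spread over 3.62×10^14 m² of ocean, Δh = 2.162×10^12 / 3.62×10^14 = 5.98×10^-3 m = 6.0 mm.

≈ 6.0 mm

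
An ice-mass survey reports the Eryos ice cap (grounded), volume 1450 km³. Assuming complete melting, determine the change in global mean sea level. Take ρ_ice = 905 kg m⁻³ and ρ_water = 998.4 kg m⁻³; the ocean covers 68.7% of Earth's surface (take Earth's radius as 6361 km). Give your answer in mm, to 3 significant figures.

Eryos: 1450 km³ × (905/998.4) = 1314 km³ of water.
Spread over 3.49×10^14 m² of ocean, Δh = 1.314×10^12 / 3.49×10^14 = 3.76×10^-3 m = 3.76 mm.

≈ 3.76 mm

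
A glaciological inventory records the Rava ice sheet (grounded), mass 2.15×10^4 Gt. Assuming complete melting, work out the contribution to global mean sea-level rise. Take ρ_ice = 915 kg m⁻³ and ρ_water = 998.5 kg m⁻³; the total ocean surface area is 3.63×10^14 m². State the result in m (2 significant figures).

Rava: 2.15×10^4 Gt = 2.150×10^16 kg; dividing by ρ_w = 998.5 kg m⁻³ gives 2.153×10^13 m³ of water.
Spread over 3.63×10^14 m² of ocean, Δh = 2.153×10^13 / 3.63×10^14 = 0.0593 m.

≈ 0.059 m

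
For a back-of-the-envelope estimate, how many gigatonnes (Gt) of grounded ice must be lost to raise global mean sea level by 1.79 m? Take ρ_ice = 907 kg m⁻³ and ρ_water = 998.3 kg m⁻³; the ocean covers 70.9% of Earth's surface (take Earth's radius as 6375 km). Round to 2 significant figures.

≈ 6.5×10^5 Gt

Required water volume = Δh × A = 1.79 m × 3.62×10^14 m² = 6.481×10^14 m³.
ρ_w = 998.3 kg m⁻³, so the mass of water = 6.481×10^14 m³ × 998.3 kg m⁻³ = 6.470×10^17 kg = 6.5×10^5 Gt (and the same mass of ice, by conservation).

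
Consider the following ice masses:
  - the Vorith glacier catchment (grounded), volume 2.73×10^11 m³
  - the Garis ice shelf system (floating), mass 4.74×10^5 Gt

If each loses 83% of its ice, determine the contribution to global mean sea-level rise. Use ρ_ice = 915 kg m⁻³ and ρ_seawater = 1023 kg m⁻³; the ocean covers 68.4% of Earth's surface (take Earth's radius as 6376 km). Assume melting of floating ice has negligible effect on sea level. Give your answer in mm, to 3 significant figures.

Vorith: 0.83 × 2.73×10^11 m³ × (915/1023) = 2.027×10^11 m³ of water.
The Garis ice shelf system is floating and already displaces its own weight of water, so its melt adds essentially nothing to sea level.
Total added water ≈ 2.027×10^11 m³ over 3.49×10^14 m² → Δh = 5.80×10^-4 m = 0.580 mm.

≈ 0.580 mm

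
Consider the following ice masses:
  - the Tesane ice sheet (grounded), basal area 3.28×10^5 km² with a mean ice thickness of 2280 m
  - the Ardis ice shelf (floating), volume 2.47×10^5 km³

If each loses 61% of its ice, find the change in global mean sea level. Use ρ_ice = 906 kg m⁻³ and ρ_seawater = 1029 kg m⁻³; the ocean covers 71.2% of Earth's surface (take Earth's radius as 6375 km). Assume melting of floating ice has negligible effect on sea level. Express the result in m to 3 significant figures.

≈ 1.10 m

Tesane: ice volume = 3.28×10^5 km² × 2280 m = 7.478×10^5 km³; 0.61 × 7.478×10^5 × (906/1029) = 4.017×10^5 km³ of water.
The Ardis ice shelf is floating and already displaces its own weight of water, so its melt adds essentially nothing to sea level.
Total added water ≈ 4.017×10^14 m³ over 3.64×10^14 m² → Δh = 1.10 m.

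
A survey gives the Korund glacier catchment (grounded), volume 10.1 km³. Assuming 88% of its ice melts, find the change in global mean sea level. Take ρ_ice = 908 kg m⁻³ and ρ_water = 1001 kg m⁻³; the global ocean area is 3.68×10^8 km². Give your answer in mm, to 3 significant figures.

Korund: 0.88 × 10.1 km³ × (908/1001) = 8.062 km³ of water.
Spread over 3.68×10^14 m² of ocean, Δh = 8.062×10^9 / 3.68×10^14 = 2.19×10^-5 m = 0.0219 mm.

≈ 0.0219 mm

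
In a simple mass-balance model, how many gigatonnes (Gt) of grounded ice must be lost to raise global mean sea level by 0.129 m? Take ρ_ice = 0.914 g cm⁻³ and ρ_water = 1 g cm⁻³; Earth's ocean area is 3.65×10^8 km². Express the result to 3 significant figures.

Required water volume = Δh × A = 0.129 m × 3.65×10^14 m² = 4.708×10^13 m³.
ρ_w = 1 g cm⁻³ = 1000 kg m⁻³, so the mass of water = 4.708×10^13 m³ × 1000 kg m⁻³ = 4.708×10^16 kg = 4.71×10^4 Gt (and the same mass of ice, by conservation).

≈ 4.71×10^4 Gt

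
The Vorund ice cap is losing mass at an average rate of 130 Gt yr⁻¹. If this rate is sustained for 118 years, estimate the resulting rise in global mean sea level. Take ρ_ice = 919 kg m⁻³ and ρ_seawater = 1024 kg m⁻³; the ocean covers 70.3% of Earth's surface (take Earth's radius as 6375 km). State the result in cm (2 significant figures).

≈ 4.2 cm

Total mass lost = 130 Gt/yr × 118 yr = 1.534×10^4 Gt = 1.534×10^16 kg.
ρ_w = 1024 kg m⁻³, so water volume = 1.534×10^16 / 1024 = 1.498×10^13 m³.
Δh = 1.498×10^13 / 3.59×10^14 = 0.0417 m = 4.2 cm.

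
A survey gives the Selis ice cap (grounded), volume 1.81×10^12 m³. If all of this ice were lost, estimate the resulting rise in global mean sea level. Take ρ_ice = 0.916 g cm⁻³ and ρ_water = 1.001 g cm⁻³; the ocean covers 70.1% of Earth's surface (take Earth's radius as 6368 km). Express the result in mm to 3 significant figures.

Selis: 1.81×10^12 m³ × (916/1001) = 1.656×10^12 m³ of water.
Spread over 3.57×10^14 m² of ocean, Δh = 1.656×10^12 / 3.57×10^14 = 4.64×10^-3 m = 4.64 mm.

≈ 4.64 mm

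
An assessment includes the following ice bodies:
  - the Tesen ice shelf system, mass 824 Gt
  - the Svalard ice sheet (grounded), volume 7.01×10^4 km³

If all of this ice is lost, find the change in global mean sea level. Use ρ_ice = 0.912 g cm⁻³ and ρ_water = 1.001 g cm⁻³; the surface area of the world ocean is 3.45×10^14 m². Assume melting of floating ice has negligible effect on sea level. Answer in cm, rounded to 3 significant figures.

The Tesen ice shelf system is floating and already displaces its own weight of water, so its melt adds essentially nothing to sea level.
Svalard: 7.01×10^4 km³ × (912/1001) = 6.387×10^4 km³ of water.
Total added water ≈ 6.387×10^13 m³ over 3.45×10^14 m² → Δh = 0.185 m = 18.5 cm.

≈ 18.5 cm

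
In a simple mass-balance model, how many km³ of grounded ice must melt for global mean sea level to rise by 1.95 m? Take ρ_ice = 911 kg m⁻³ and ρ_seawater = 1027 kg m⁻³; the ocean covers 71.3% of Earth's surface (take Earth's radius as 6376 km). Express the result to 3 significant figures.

Required water volume = Δh × A = 1.95 m × 3.64×10^14 m² = 7.103×10^14 m³ = 7.103×10^5 km³.
Ice volume = water volume × ρ_w/ρ_ice = 7.103×10^5 × 1027/911 = 8.01×10^5 km³.

≈ 8.01×10^5 km³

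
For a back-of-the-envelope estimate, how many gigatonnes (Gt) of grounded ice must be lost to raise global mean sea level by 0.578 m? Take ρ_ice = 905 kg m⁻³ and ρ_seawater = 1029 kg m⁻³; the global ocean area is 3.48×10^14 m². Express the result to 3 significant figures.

Required water volume = Δh × A = 0.578 m × 3.48×10^14 m² = 2.011×10^14 m³.
ρ_w = 1029 kg m⁻³, so the mass of water = 2.011×10^14 m³ × 1029 kg m⁻³ = 2.070×10^17 kg = 2.07×10^5 Gt (and the same mass of ice, by conservation).

≈ 2.07×10^5 Gt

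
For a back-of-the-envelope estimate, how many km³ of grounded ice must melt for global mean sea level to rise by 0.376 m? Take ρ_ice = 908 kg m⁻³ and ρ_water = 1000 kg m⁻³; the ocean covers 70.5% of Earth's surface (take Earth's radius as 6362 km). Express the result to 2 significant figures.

≈ 1.5×10^5 km³

Required water volume = Δh × A = 0.376 m × 3.59×10^14 m² = 1.348×10^14 m³ = 1.348×10^5 km³.
Ice volume = water volume × ρ_w/ρ_ice = 1.348×10^5 × 1000/908 = 1.5×10^5 km³.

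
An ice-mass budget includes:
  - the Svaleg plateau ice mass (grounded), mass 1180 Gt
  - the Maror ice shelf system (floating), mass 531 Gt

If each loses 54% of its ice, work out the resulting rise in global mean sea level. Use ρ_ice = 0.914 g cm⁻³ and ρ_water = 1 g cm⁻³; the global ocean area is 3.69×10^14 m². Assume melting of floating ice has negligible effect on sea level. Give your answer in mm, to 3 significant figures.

Svaleg: 0.54 × 1180 Gt = 6.372×10^14 kg; dividing by ρ_w = 1 g cm⁻³ = 1000 kg m⁻³ gives 6.372×10^11 m³ of water.
The Maror ice shelf system is floating and already displaces its own weight of water, so its melt adds essentially nothing to sea level.
Total added water ≈ 6.372×10^11 m³ over 3.69×10^14 m² → Δh = 1.73×10^-3 m = 1.73 mm.

≈ 1.73 mm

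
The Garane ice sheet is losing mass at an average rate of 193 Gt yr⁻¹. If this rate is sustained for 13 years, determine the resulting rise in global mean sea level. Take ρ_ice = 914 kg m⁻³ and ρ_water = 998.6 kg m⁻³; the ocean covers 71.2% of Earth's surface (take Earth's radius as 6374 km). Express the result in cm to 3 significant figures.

Total mass lost = 193 Gt/yr × 13 yr = 2509 Gt = 2.509×10^15 kg.
ρ_w = 998.6 kg m⁻³, so water volume = 2.509×10^15 / 998.6 = 2.513×10^12 m³.
Δh = 2.513×10^12 / 3.64×10^14 = 6.91×10^-3 m = 0.691 cm.

≈ 0.691 cm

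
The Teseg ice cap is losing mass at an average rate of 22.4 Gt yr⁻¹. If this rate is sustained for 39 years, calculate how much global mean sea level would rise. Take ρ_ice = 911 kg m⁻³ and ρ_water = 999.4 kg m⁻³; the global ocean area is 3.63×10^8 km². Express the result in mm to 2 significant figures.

Total mass lost = 22.4 Gt/yr × 39 yr = 873.6 Gt = 8.736×10^14 kg.
ρ_w = 999.4 kg m⁻³, so water volume = 8.736×10^14 / 999.4 = 8.741×10^11 m³.
Δh = 8.741×10^11 / 3.63×10^14 = 2.41×10^-3 m = 2.4 mm.

≈ 2.4 mm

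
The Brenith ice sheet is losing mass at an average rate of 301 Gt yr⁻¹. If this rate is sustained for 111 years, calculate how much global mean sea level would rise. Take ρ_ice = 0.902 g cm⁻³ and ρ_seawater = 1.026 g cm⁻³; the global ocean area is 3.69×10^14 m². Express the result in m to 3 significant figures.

≈ 0.0883 m

Total mass lost = 301 Gt/yr × 111 yr = 3.341×10^4 Gt = 3.341×10^16 kg.
ρ_w = 1.026 g cm⁻³ = 1026 kg m⁻³, so water volume = 3.341×10^16 / 1026 = 3.256×10^13 m³.
Δh = 3.256×10^13 / 3.69×10^14 = 0.0883 m.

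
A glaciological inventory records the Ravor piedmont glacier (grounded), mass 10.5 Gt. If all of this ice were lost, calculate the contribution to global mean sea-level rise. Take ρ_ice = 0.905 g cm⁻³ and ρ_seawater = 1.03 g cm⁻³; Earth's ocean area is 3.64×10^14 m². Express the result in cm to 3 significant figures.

≈ 2.80×10^-3 cm

Ravor: 10.5 Gt = 1.050×10^13 kg; dividing by ρ_w = 1.03 g cm⁻³ = 1030 kg m⁻³ gives 1.019×10^10 m³ of water.
Spread over 3.64×10^14 m² of ocean, Δh = 1.019×10^10 / 3.64×10^14 = 2.80×10^-5 m = 2.80×10^-3 cm.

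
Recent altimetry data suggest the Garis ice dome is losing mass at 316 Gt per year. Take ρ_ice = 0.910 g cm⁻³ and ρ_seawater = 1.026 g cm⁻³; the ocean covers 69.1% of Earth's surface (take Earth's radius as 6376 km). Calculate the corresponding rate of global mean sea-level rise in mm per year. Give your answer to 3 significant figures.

≈ 0.872 mm/yr

ρ_w = 1.026 g cm⁻³ = 1026 kg m⁻³. Annual water volume added = 316 Gt / ρ_w = 3.160×10^14 kg / 1026 kg m⁻³ = 3.080×10^11 m³.
Δh per year = 3.080×10^11 / 3.53×10^14 = 8.72×10^-4 m = 0.872 mm.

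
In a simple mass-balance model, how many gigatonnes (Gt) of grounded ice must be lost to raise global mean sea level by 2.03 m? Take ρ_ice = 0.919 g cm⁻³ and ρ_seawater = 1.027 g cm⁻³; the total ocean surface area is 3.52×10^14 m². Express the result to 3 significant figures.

Required water volume = Δh × A = 2.03 m × 3.52×10^14 m² = 7.146×10^14 m³.
ρ_w = 1.027 g cm⁻³ = 1027 kg m⁻³, so the mass of water = 7.146×10^14 m³ × 1027 kg m⁻³ = 7.339×10^17 kg = 7.34×10^5 Gt (and the same mass of ice, by conservation).

≈ 7.34×10^5 Gt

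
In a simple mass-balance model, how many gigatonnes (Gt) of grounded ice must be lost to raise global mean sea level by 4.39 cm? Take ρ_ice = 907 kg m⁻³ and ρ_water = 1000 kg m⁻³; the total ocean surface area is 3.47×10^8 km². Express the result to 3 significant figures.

≈ 1.52×10^4 Gt

Required water volume = Δh × A = 0.0439 m × 3.47×10^14 m² = 1.523×10^13 m³.
ρ_w = 1000 kg m⁻³, so the mass of water = 1.523×10^13 m³ × 1000 kg m⁻³ = 1.523×10^16 kg = 1.52×10^4 Gt (and the same mass of ice, by conservation).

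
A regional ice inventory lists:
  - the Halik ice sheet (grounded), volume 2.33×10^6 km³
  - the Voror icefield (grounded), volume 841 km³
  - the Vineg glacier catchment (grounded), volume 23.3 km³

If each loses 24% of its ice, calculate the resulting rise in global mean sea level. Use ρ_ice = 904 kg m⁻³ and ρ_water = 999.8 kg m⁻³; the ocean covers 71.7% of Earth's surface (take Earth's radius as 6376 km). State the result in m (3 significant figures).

Halik: 0.24 × 2.33×10^6 km³ × (904/999.8) = 5.056×10^5 km³ of water.
Voror: 0.24 × 841 km³ × (904/999.8) = 182.5 km³ of water.
Vineg: 0.24 × 23.3 km³ × (904/999.8) = 5.056 km³ of water.
Total added water ≈ 5.058×10^14 m³ over 3.66×10^14 m² → Δh = 1.38 m.

≈ 1.38 m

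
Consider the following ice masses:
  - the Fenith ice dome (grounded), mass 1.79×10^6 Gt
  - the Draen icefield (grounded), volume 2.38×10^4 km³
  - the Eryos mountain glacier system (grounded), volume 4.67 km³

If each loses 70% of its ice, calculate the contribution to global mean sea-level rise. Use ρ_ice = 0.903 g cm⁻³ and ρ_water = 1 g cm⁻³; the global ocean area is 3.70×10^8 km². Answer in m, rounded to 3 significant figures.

≈ 3.43 m

Fenith: 0.7 × 1.79×10^6 Gt = 1.253×10^18 kg; dividing by ρ_w = 1 g cm⁻³ = 1000 kg m⁻³ gives 1.253×10^15 m³ of water.
Draen: 0.7 × 2.38×10^4 km³ × (903/1000) = 1.504×10^4 km³ of water.
Eryos: 0.7 × 4.67 km³ × (903/1000) = 2.952 km³ of water.
Total added water ≈ 1.268×10^15 m³ over 3.70×10^14 m² → Δh = 3.43 m.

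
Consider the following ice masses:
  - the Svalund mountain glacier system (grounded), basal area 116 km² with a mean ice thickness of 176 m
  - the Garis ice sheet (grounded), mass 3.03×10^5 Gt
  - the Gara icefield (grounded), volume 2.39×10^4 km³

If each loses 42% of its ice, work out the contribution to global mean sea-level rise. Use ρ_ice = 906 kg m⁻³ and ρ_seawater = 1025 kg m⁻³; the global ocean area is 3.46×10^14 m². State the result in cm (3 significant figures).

≈ 38.4 cm

Svalund: ice volume = 116 km² × 176 m = 20.42 km³; 0.42 × 20.42 × (906/1025) = 7.579 km³ of water.
Garis: 0.42 × 3.03×10^5 Gt = 1.273×10^17 kg; dividing by ρ_w = 1025 kg m⁻³ gives 1.242×10^14 m³ of water.
Gara: 0.42 × 2.39×10^4 km³ × (906/1025) = 8873 km³ of water.
Total added water ≈ 1.330×10^14 m³ over 3.46×10^14 m² → Δh = 0.384 m = 38.4 cm.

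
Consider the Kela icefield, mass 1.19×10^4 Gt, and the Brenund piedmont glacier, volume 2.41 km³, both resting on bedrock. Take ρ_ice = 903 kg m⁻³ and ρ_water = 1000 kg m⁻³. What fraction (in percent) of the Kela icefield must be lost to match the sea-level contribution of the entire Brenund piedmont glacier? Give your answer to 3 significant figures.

≈ 0.0183 %

Equal sea-level rise means equal mass of meltwater, i.e. equal mass of ice lost.
Ice mass of Brenund: 2.176×10^12 kg; ice mass of Kela: 1.190×10^16 kg.
Fraction required = 2.176×10^12 / 1.190×10^16 = 1.83×10^-4 → 0.0183 %.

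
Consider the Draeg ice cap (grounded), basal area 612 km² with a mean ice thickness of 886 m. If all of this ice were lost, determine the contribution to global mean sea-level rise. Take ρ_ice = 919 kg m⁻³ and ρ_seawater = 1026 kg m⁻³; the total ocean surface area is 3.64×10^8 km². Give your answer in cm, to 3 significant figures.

Draeg: ice volume = 612 km² × 886 m = 542.2 km³; 542.2 × (919/1026) = 485.7 km³ of water.
Spread over 3.64×10^14 m² of ocean, Δh = 4.857×10^11 / 3.64×10^14 = 1.33×10^-3 m = 0.133 cm.

≈ 0.133 cm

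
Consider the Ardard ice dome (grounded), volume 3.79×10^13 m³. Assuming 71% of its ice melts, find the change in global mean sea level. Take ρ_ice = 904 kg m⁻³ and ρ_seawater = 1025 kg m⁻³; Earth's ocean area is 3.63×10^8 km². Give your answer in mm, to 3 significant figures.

Ardard: 0.71 × 3.79×10^13 m³ × (904/1025) = 2.373×10^13 m³ of water.
Spread over 3.63×10^14 m² of ocean, Δh = 2.373×10^13 / 3.63×10^14 = 0.0654 m = 65.4 mm.

≈ 65.4 mm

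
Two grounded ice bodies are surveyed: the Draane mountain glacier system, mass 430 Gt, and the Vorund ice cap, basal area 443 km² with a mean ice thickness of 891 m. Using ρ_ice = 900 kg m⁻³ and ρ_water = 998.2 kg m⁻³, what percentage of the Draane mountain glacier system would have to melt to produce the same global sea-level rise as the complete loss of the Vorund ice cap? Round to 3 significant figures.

≈ 82.6 %

Equal sea-level rise means equal mass of meltwater, i.e. equal mass of ice lost.
Ice mass of Vorund: 3.552×10^14 kg; ice mass of Draane: 4.300×10^14 kg.
Fraction required = 3.552×10^14 / 4.300×10^14 = 0.826 → 82.6 %.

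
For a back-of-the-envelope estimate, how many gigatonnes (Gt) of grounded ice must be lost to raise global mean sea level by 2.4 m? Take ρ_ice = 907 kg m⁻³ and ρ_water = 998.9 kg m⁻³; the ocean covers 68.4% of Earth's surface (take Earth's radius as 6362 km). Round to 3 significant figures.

≈ 8.34×10^5 Gt

Required water volume = Δh × A = 2.4 m × 3.48×10^14 m² = 8.350×10^14 m³.
ρ_w = 998.9 kg m⁻³, so the mass of water = 8.350×10^14 m³ × 998.9 kg m⁻³ = 8.340×10^17 kg = 8.34×10^5 Gt (and the same mass of ice, by conservation).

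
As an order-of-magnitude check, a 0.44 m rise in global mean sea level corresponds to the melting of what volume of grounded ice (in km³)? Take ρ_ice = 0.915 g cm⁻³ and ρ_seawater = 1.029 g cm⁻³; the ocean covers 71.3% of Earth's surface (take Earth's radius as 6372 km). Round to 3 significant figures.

Required water volume = Δh × A = 0.44 m × 3.64×10^14 m² = 1.601×10^14 m³ = 1.601×10^5 km³.
Ice volume = water volume × ρ_w/ρ_ice = 1.601×10^5 × 1029/915 = 1.80×10^5 km³.

≈ 1.80×10^5 km³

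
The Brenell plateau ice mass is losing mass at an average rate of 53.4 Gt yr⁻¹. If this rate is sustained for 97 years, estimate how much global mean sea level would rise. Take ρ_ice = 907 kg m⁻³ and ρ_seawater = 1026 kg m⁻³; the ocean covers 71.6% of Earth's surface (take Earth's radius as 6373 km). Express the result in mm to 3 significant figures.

≈ 13.8 mm

Total mass lost = 53.4 Gt/yr × 97 yr = 5180 Gt = 5.180×10^15 kg.
ρ_w = 1026 kg m⁻³, so water volume = 5.180×10^15 / 1026 = 5.049×10^12 m³.
Δh = 5.049×10^12 / 3.65×10^14 = 0.0138 m = 13.8 mm.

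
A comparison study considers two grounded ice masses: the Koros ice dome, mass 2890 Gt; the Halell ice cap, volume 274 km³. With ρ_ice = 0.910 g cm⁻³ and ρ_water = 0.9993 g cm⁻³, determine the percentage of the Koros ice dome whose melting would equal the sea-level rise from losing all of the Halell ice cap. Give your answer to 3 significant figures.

≈ 8.63 %

Equal sea-level rise means equal mass of meltwater, i.e. equal mass of ice lost.
Ice mass of Halell: 2.493×10^14 kg; ice mass of Koros: 2.890×10^15 kg.
Fraction required = 2.493×10^14 / 2.890×10^15 = 0.0863 → 8.63 %.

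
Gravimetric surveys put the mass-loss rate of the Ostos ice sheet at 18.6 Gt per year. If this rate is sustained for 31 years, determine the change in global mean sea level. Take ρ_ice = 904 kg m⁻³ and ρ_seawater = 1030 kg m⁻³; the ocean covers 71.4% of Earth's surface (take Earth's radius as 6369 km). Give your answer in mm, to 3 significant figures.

≈ 1.54 mm

Total mass lost = 18.6 Gt/yr × 31 yr = 576.6 Gt = 5.766×10^14 kg.
ρ_w = 1030 kg m⁻³, so water volume = 5.766×10^14 / 1030 = 5.598×10^11 m³.
Δh = 5.598×10^11 / 3.64×10^14 = 1.54×10^-3 m = 1.54 mm.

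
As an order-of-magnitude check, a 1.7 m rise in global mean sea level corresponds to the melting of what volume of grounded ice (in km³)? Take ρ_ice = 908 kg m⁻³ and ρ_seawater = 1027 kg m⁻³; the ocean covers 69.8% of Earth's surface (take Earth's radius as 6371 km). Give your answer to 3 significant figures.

Required water volume = Δh × A = 1.7 m × 3.56×10^14 m² = 6.052×10^14 m³ = 6.052×10^5 km³.
Ice volume = water volume × ρ_w/ρ_ice = 6.052×10^5 × 1027/908 = 6.85×10^5 km³.

≈ 6.85×10^5 km³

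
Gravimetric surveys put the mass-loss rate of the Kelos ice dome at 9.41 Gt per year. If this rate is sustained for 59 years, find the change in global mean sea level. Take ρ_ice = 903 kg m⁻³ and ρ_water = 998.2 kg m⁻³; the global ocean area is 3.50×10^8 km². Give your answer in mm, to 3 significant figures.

≈ 1.59 mm

Total mass lost = 9.41 Gt/yr × 59 yr = 555.2 Gt = 5.552×10^14 kg.
ρ_w = 998.2 kg m⁻³, so water volume = 5.552×10^14 / 998.2 = 5.562×10^11 m³.
Δh = 5.562×10^11 / 3.50×10^14 = 1.59×10^-3 m = 1.59 mm.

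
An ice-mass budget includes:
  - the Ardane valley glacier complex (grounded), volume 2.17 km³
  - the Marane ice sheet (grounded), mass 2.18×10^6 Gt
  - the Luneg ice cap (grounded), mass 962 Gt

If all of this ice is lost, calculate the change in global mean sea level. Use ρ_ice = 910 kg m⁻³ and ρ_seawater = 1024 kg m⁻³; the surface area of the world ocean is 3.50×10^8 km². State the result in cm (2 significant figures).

Ardane: 2.17 km³ × (910/1024) = 1.928 km³ of water.
Marane: 2.18×10^6 Gt = 2.180×10^18 kg; dividing by ρ_w = 1024 kg m⁻³ gives 2.129×10^15 m³ of water.
Luneg: 962 Gt = 9.620×10^14 kg; dividing by ρ_w = 1024 kg m⁻³ gives 9.395×10^11 m³ of water.
Total added water ≈ 2.130×10^15 m³ over 3.50×10^14 m² → Δh = 6.09 m = 610 cm.

≈ 610 cm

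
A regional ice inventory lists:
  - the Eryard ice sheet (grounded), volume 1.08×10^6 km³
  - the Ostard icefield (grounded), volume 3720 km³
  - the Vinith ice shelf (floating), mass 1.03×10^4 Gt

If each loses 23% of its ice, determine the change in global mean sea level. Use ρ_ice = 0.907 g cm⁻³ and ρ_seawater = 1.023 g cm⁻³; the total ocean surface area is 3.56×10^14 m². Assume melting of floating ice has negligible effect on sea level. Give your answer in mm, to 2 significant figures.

≈ 620 mm

Eryard: 0.23 × 1.08×10^6 km³ × (907/1023) = 2.202×10^5 km³ of water.
Ostard: 0.23 × 3720 km³ × (907/1023) = 758.6 km³ of water.
The Vinith ice shelf is floating and already displaces its own weight of water, so its melt adds essentially nothing to sea level.
Total added water ≈ 2.210×10^14 m³ over 3.56×10^14 m² → Δh = 0.621 m = 620 mm.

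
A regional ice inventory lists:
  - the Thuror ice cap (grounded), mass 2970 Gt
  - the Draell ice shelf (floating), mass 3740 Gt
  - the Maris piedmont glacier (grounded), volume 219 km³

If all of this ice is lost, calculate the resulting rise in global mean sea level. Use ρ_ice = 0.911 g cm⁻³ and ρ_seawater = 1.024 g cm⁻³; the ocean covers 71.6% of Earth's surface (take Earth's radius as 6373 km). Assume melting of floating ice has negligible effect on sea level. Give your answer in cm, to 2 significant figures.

Thuror: 2970 Gt = 2.970×10^15 kg; dividing by ρ_w = 1.024 g cm⁻³ = 1024 kg m⁻³ gives 2.900×10^12 m³ of water.
The Draell ice shelf is floating and already displaces its own weight of water, so its melt adds essentially nothing to sea level.
Maris: 219 km³ × (911/1024) = 194.8 km³ of water.
Total added water ≈ 3.095×10^12 m³ over 3.65×10^14 m² → Δh = 8.47×10^-3 m = 0.85 cm.

≈ 0.85 cm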